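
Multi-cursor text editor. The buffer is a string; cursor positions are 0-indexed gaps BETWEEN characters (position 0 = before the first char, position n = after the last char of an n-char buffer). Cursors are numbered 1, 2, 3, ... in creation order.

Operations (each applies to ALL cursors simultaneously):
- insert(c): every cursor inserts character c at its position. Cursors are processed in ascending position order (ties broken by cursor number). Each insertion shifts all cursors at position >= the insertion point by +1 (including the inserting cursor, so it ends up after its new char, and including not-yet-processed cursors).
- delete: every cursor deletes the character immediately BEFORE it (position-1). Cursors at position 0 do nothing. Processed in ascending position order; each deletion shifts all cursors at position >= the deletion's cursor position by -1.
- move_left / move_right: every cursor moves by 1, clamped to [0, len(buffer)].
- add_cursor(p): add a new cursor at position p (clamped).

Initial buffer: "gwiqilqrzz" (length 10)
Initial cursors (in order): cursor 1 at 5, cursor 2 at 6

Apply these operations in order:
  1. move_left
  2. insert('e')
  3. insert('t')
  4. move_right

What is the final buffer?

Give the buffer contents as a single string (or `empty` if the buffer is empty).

Answer: gwiqetietlqrzz

Derivation:
After op 1 (move_left): buffer="gwiqilqrzz" (len 10), cursors c1@4 c2@5, authorship ..........
After op 2 (insert('e')): buffer="gwiqeielqrzz" (len 12), cursors c1@5 c2@7, authorship ....1.2.....
After op 3 (insert('t')): buffer="gwiqetietlqrzz" (len 14), cursors c1@6 c2@9, authorship ....11.22.....
After op 4 (move_right): buffer="gwiqetietlqrzz" (len 14), cursors c1@7 c2@10, authorship ....11.22.....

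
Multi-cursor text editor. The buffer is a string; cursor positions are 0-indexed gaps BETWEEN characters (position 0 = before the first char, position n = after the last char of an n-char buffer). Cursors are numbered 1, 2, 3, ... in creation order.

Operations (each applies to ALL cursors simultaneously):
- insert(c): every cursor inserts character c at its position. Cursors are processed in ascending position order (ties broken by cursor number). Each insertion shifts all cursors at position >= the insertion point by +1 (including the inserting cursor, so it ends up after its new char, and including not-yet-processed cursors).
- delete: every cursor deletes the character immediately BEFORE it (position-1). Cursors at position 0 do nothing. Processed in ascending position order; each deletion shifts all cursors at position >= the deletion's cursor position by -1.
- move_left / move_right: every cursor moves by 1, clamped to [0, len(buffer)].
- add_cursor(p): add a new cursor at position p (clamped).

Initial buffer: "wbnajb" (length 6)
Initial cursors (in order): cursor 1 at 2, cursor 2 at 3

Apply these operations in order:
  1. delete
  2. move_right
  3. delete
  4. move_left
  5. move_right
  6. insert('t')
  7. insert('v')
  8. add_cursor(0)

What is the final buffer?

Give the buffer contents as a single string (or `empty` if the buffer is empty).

Answer: jttvvb

Derivation:
After op 1 (delete): buffer="wajb" (len 4), cursors c1@1 c2@1, authorship ....
After op 2 (move_right): buffer="wajb" (len 4), cursors c1@2 c2@2, authorship ....
After op 3 (delete): buffer="jb" (len 2), cursors c1@0 c2@0, authorship ..
After op 4 (move_left): buffer="jb" (len 2), cursors c1@0 c2@0, authorship ..
After op 5 (move_right): buffer="jb" (len 2), cursors c1@1 c2@1, authorship ..
After op 6 (insert('t')): buffer="jttb" (len 4), cursors c1@3 c2@3, authorship .12.
After op 7 (insert('v')): buffer="jttvvb" (len 6), cursors c1@5 c2@5, authorship .1212.
After op 8 (add_cursor(0)): buffer="jttvvb" (len 6), cursors c3@0 c1@5 c2@5, authorship .1212.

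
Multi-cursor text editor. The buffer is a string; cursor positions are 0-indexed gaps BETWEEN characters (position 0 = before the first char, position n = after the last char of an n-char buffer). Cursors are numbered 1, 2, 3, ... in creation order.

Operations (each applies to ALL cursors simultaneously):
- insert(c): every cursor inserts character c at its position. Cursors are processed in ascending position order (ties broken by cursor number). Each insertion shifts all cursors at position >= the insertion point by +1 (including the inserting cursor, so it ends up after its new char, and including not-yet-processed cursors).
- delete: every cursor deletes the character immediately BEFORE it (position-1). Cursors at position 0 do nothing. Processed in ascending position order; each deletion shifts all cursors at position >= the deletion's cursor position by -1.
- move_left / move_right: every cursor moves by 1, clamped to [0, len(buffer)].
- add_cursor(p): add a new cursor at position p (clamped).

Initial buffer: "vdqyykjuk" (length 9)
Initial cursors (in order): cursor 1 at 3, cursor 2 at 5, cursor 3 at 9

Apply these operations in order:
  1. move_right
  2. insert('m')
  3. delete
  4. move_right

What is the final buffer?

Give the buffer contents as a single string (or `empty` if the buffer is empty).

After op 1 (move_right): buffer="vdqyykjuk" (len 9), cursors c1@4 c2@6 c3@9, authorship .........
After op 2 (insert('m')): buffer="vdqymykmjukm" (len 12), cursors c1@5 c2@8 c3@12, authorship ....1..2...3
After op 3 (delete): buffer="vdqyykjuk" (len 9), cursors c1@4 c2@6 c3@9, authorship .........
After op 4 (move_right): buffer="vdqyykjuk" (len 9), cursors c1@5 c2@7 c3@9, authorship .........

Answer: vdqyykjuk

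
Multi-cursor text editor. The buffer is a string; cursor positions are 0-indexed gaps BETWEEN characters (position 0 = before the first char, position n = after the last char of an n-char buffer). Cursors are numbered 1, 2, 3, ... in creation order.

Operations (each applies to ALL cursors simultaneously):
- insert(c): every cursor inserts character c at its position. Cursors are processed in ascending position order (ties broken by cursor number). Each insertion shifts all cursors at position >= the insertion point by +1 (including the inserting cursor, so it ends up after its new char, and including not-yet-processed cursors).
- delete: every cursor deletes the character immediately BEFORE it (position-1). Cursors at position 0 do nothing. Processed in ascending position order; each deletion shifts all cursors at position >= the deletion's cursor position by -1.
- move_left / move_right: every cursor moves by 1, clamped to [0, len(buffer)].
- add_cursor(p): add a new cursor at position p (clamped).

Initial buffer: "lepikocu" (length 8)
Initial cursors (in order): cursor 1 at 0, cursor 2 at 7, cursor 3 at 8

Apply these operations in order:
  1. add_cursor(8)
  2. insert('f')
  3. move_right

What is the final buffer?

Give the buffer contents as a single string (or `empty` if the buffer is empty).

After op 1 (add_cursor(8)): buffer="lepikocu" (len 8), cursors c1@0 c2@7 c3@8 c4@8, authorship ........
After op 2 (insert('f')): buffer="flepikocfuff" (len 12), cursors c1@1 c2@9 c3@12 c4@12, authorship 1.......2.34
After op 3 (move_right): buffer="flepikocfuff" (len 12), cursors c1@2 c2@10 c3@12 c4@12, authorship 1.......2.34

Answer: flepikocfuff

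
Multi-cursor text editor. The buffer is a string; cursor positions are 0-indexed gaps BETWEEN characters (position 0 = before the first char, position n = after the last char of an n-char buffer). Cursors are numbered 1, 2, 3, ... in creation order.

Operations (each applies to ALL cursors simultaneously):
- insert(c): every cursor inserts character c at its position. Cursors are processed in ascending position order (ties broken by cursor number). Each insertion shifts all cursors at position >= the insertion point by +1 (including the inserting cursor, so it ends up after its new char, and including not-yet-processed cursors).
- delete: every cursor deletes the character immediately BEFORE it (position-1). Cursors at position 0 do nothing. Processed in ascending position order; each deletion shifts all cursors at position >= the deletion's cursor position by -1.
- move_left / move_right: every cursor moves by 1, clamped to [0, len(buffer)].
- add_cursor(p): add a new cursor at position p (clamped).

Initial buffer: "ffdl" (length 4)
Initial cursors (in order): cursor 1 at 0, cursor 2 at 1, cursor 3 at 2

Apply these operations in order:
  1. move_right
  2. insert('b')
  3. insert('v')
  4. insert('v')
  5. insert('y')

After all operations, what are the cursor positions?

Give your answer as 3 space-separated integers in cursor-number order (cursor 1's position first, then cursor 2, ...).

After op 1 (move_right): buffer="ffdl" (len 4), cursors c1@1 c2@2 c3@3, authorship ....
After op 2 (insert('b')): buffer="fbfbdbl" (len 7), cursors c1@2 c2@4 c3@6, authorship .1.2.3.
After op 3 (insert('v')): buffer="fbvfbvdbvl" (len 10), cursors c1@3 c2@6 c3@9, authorship .11.22.33.
After op 4 (insert('v')): buffer="fbvvfbvvdbvvl" (len 13), cursors c1@4 c2@8 c3@12, authorship .111.222.333.
After op 5 (insert('y')): buffer="fbvvyfbvvydbvvyl" (len 16), cursors c1@5 c2@10 c3@15, authorship .1111.2222.3333.

Answer: 5 10 15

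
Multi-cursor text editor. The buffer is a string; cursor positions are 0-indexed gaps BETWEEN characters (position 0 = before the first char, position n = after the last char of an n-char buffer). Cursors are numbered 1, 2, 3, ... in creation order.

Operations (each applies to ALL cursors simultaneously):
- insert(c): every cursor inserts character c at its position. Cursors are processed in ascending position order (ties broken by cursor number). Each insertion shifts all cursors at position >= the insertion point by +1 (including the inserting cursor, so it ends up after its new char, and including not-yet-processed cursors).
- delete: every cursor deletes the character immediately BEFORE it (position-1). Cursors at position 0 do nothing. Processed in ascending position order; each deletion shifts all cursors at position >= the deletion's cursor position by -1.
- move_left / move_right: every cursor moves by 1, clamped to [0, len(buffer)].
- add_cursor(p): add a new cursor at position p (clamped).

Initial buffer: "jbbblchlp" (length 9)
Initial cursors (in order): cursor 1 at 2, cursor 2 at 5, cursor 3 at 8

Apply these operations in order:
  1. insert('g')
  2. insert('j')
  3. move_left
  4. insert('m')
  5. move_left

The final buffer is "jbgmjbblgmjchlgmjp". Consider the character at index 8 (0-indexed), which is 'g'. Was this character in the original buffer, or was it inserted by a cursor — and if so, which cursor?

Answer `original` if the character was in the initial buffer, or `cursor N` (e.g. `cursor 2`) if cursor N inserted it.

After op 1 (insert('g')): buffer="jbgbblgchlgp" (len 12), cursors c1@3 c2@7 c3@11, authorship ..1...2...3.
After op 2 (insert('j')): buffer="jbgjbblgjchlgjp" (len 15), cursors c1@4 c2@9 c3@14, authorship ..11...22...33.
After op 3 (move_left): buffer="jbgjbblgjchlgjp" (len 15), cursors c1@3 c2@8 c3@13, authorship ..11...22...33.
After op 4 (insert('m')): buffer="jbgmjbblgmjchlgmjp" (len 18), cursors c1@4 c2@10 c3@16, authorship ..111...222...333.
After op 5 (move_left): buffer="jbgmjbblgmjchlgmjp" (len 18), cursors c1@3 c2@9 c3@15, authorship ..111...222...333.
Authorship (.=original, N=cursor N): . . 1 1 1 . . . 2 2 2 . . . 3 3 3 .
Index 8: author = 2

Answer: cursor 2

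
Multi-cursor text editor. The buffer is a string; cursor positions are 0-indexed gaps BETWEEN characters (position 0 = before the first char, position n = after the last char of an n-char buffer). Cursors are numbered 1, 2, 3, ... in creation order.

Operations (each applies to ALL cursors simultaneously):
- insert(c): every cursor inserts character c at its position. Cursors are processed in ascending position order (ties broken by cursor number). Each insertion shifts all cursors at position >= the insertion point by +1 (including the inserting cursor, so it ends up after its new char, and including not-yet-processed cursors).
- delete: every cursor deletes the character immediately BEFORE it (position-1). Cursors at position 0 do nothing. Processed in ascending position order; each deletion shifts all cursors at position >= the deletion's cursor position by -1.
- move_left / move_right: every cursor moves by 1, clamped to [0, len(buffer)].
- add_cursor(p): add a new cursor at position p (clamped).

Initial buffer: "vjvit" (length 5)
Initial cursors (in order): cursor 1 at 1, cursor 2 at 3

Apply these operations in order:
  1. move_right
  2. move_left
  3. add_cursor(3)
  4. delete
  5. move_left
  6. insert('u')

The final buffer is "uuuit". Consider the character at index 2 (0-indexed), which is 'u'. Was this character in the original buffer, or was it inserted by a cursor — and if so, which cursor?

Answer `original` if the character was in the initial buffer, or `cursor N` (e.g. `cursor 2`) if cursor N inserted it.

Answer: cursor 3

Derivation:
After op 1 (move_right): buffer="vjvit" (len 5), cursors c1@2 c2@4, authorship .....
After op 2 (move_left): buffer="vjvit" (len 5), cursors c1@1 c2@3, authorship .....
After op 3 (add_cursor(3)): buffer="vjvit" (len 5), cursors c1@1 c2@3 c3@3, authorship .....
After op 4 (delete): buffer="it" (len 2), cursors c1@0 c2@0 c3@0, authorship ..
After op 5 (move_left): buffer="it" (len 2), cursors c1@0 c2@0 c3@0, authorship ..
After op 6 (insert('u')): buffer="uuuit" (len 5), cursors c1@3 c2@3 c3@3, authorship 123..
Authorship (.=original, N=cursor N): 1 2 3 . .
Index 2: author = 3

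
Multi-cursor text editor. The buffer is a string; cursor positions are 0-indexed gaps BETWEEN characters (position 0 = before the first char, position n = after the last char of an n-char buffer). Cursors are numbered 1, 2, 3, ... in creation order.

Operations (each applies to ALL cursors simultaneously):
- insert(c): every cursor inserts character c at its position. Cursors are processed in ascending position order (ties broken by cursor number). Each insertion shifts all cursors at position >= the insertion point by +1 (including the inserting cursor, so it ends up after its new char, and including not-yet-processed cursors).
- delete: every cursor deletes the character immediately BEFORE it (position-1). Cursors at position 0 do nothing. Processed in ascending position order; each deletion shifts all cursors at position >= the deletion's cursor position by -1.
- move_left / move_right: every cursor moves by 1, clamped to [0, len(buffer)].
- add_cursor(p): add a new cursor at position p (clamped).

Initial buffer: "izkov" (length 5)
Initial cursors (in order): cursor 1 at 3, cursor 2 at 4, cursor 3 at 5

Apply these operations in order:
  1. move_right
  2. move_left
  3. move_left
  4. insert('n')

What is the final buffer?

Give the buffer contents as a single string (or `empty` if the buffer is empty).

Answer: iznknnov

Derivation:
After op 1 (move_right): buffer="izkov" (len 5), cursors c1@4 c2@5 c3@5, authorship .....
After op 2 (move_left): buffer="izkov" (len 5), cursors c1@3 c2@4 c3@4, authorship .....
After op 3 (move_left): buffer="izkov" (len 5), cursors c1@2 c2@3 c3@3, authorship .....
After op 4 (insert('n')): buffer="iznknnov" (len 8), cursors c1@3 c2@6 c3@6, authorship ..1.23..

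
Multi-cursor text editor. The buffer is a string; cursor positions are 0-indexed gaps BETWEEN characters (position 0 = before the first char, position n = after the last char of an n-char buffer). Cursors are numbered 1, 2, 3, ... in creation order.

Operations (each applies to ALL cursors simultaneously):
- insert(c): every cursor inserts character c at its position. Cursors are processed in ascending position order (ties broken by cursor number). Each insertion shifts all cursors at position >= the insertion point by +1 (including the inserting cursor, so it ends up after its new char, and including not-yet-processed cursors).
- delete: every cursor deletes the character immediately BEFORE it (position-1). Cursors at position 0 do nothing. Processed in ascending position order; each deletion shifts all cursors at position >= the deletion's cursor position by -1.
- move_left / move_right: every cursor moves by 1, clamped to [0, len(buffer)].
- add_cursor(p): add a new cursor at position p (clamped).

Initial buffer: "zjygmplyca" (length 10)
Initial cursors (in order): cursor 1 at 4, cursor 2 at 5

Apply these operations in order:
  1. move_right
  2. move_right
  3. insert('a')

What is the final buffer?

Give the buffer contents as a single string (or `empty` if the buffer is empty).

After op 1 (move_right): buffer="zjygmplyca" (len 10), cursors c1@5 c2@6, authorship ..........
After op 2 (move_right): buffer="zjygmplyca" (len 10), cursors c1@6 c2@7, authorship ..........
After op 3 (insert('a')): buffer="zjygmpalayca" (len 12), cursors c1@7 c2@9, authorship ......1.2...

Answer: zjygmpalayca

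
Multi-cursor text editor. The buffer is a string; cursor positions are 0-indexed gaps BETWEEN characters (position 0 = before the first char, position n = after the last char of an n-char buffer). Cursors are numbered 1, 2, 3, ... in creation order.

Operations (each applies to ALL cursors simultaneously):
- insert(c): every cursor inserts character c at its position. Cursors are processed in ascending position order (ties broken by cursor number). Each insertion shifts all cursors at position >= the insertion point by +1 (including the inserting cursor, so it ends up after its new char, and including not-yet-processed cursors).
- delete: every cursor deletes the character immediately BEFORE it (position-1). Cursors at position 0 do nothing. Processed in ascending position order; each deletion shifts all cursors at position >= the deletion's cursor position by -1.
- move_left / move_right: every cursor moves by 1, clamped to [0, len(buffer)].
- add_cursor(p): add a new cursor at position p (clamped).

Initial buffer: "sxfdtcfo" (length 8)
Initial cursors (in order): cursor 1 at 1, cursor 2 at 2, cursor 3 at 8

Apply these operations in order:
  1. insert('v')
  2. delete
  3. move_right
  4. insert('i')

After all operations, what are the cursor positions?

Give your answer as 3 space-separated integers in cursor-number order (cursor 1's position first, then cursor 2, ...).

After op 1 (insert('v')): buffer="svxvfdtcfov" (len 11), cursors c1@2 c2@4 c3@11, authorship .1.2......3
After op 2 (delete): buffer="sxfdtcfo" (len 8), cursors c1@1 c2@2 c3@8, authorship ........
After op 3 (move_right): buffer="sxfdtcfo" (len 8), cursors c1@2 c2@3 c3@8, authorship ........
After op 4 (insert('i')): buffer="sxifidtcfoi" (len 11), cursors c1@3 c2@5 c3@11, authorship ..1.2.....3

Answer: 3 5 11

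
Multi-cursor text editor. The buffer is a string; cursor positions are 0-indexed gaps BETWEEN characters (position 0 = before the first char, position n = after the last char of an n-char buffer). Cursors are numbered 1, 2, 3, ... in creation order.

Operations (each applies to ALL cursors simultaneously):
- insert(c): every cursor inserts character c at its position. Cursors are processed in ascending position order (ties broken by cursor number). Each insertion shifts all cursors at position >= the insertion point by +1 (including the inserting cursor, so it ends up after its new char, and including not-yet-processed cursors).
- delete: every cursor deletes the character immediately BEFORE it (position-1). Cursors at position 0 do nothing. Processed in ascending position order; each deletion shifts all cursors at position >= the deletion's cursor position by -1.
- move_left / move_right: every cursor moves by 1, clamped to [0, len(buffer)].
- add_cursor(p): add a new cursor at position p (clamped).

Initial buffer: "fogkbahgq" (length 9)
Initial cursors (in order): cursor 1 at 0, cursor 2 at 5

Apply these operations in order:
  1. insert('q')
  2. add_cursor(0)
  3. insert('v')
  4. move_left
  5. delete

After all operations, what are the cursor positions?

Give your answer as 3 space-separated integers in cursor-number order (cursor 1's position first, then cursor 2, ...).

Answer: 1 7 0

Derivation:
After op 1 (insert('q')): buffer="qfogkbqahgq" (len 11), cursors c1@1 c2@7, authorship 1.....2....
After op 2 (add_cursor(0)): buffer="qfogkbqahgq" (len 11), cursors c3@0 c1@1 c2@7, authorship 1.....2....
After op 3 (insert('v')): buffer="vqvfogkbqvahgq" (len 14), cursors c3@1 c1@3 c2@10, authorship 311.....22....
After op 4 (move_left): buffer="vqvfogkbqvahgq" (len 14), cursors c3@0 c1@2 c2@9, authorship 311.....22....
After op 5 (delete): buffer="vvfogkbvahgq" (len 12), cursors c3@0 c1@1 c2@7, authorship 31.....2....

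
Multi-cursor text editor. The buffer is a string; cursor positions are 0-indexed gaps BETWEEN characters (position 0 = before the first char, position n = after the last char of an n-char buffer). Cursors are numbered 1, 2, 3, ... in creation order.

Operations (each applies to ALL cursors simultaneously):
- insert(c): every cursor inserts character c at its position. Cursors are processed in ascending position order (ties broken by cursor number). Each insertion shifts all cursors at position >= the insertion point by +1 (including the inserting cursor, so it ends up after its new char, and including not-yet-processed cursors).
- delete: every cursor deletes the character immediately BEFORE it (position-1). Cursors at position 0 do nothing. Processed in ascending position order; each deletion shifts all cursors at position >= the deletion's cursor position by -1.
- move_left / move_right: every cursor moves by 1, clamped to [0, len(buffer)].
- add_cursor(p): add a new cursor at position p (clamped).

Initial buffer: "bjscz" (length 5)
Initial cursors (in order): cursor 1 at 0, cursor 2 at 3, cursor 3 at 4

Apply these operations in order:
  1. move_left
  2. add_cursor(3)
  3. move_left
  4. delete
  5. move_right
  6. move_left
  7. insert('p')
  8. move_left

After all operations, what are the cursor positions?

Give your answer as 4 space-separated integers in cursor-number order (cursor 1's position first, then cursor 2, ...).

After op 1 (move_left): buffer="bjscz" (len 5), cursors c1@0 c2@2 c3@3, authorship .....
After op 2 (add_cursor(3)): buffer="bjscz" (len 5), cursors c1@0 c2@2 c3@3 c4@3, authorship .....
After op 3 (move_left): buffer="bjscz" (len 5), cursors c1@0 c2@1 c3@2 c4@2, authorship .....
After op 4 (delete): buffer="scz" (len 3), cursors c1@0 c2@0 c3@0 c4@0, authorship ...
After op 5 (move_right): buffer="scz" (len 3), cursors c1@1 c2@1 c3@1 c4@1, authorship ...
After op 6 (move_left): buffer="scz" (len 3), cursors c1@0 c2@0 c3@0 c4@0, authorship ...
After op 7 (insert('p')): buffer="ppppscz" (len 7), cursors c1@4 c2@4 c3@4 c4@4, authorship 1234...
After op 8 (move_left): buffer="ppppscz" (len 7), cursors c1@3 c2@3 c3@3 c4@3, authorship 1234...

Answer: 3 3 3 3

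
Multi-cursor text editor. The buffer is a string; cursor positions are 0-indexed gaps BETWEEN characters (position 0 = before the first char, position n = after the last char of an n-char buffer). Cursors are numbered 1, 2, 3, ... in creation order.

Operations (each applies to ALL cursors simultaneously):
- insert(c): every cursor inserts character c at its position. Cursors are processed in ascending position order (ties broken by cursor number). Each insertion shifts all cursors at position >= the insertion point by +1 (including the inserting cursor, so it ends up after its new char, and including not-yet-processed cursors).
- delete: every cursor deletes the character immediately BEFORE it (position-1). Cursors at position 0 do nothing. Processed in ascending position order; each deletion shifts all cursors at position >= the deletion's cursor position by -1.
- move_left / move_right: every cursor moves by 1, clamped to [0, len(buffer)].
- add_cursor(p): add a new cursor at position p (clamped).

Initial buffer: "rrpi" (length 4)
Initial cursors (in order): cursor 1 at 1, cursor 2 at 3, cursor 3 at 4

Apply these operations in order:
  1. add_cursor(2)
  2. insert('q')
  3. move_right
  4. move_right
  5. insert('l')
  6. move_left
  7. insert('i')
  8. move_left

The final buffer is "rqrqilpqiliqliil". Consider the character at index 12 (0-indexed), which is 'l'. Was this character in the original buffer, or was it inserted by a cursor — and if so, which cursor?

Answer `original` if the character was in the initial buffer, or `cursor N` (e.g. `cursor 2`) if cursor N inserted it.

Answer: cursor 2

Derivation:
After op 1 (add_cursor(2)): buffer="rrpi" (len 4), cursors c1@1 c4@2 c2@3 c3@4, authorship ....
After op 2 (insert('q')): buffer="rqrqpqiq" (len 8), cursors c1@2 c4@4 c2@6 c3@8, authorship .1.4.2.3
After op 3 (move_right): buffer="rqrqpqiq" (len 8), cursors c1@3 c4@5 c2@7 c3@8, authorship .1.4.2.3
After op 4 (move_right): buffer="rqrqpqiq" (len 8), cursors c1@4 c4@6 c2@8 c3@8, authorship .1.4.2.3
After op 5 (insert('l')): buffer="rqrqlpqliqll" (len 12), cursors c1@5 c4@8 c2@12 c3@12, authorship .1.41.24.323
After op 6 (move_left): buffer="rqrqlpqliqll" (len 12), cursors c1@4 c4@7 c2@11 c3@11, authorship .1.41.24.323
After op 7 (insert('i')): buffer="rqrqilpqiliqliil" (len 16), cursors c1@5 c4@9 c2@15 c3@15, authorship .1.411.244.32233
After op 8 (move_left): buffer="rqrqilpqiliqliil" (len 16), cursors c1@4 c4@8 c2@14 c3@14, authorship .1.411.244.32233
Authorship (.=original, N=cursor N): . 1 . 4 1 1 . 2 4 4 . 3 2 2 3 3
Index 12: author = 2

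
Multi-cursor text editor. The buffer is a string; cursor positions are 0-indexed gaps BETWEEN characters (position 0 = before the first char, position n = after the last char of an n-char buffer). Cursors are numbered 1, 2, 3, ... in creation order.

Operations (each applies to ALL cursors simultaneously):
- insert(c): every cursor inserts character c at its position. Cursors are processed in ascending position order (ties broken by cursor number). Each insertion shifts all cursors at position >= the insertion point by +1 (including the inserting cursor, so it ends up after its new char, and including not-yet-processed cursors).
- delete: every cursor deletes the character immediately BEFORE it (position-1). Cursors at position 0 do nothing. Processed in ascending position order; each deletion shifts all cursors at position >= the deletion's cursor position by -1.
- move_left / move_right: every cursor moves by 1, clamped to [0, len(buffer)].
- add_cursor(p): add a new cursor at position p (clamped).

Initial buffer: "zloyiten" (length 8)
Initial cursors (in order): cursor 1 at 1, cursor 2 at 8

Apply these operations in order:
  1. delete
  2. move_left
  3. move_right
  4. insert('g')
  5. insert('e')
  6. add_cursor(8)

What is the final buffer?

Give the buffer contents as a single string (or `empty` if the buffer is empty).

Answer: lgeoyitege

Derivation:
After op 1 (delete): buffer="loyite" (len 6), cursors c1@0 c2@6, authorship ......
After op 2 (move_left): buffer="loyite" (len 6), cursors c1@0 c2@5, authorship ......
After op 3 (move_right): buffer="loyite" (len 6), cursors c1@1 c2@6, authorship ......
After op 4 (insert('g')): buffer="lgoyiteg" (len 8), cursors c1@2 c2@8, authorship .1.....2
After op 5 (insert('e')): buffer="lgeoyitege" (len 10), cursors c1@3 c2@10, authorship .11.....22
After op 6 (add_cursor(8)): buffer="lgeoyitege" (len 10), cursors c1@3 c3@8 c2@10, authorship .11.....22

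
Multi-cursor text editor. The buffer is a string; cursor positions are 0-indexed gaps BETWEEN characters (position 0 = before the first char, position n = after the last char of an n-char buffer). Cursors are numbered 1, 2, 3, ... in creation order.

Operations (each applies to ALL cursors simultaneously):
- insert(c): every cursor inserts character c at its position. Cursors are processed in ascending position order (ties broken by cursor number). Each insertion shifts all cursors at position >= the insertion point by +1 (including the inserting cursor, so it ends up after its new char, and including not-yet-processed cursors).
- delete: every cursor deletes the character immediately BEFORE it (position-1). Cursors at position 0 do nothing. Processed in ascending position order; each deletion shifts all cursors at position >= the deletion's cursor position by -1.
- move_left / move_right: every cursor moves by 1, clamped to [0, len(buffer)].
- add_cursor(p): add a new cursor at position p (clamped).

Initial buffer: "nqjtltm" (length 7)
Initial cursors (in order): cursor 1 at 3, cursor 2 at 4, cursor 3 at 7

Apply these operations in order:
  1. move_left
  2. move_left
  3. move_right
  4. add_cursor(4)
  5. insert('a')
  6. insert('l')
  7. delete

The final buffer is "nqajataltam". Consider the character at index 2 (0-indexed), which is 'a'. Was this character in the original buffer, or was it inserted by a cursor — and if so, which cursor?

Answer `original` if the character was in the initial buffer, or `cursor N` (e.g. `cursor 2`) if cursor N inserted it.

Answer: cursor 1

Derivation:
After op 1 (move_left): buffer="nqjtltm" (len 7), cursors c1@2 c2@3 c3@6, authorship .......
After op 2 (move_left): buffer="nqjtltm" (len 7), cursors c1@1 c2@2 c3@5, authorship .......
After op 3 (move_right): buffer="nqjtltm" (len 7), cursors c1@2 c2@3 c3@6, authorship .......
After op 4 (add_cursor(4)): buffer="nqjtltm" (len 7), cursors c1@2 c2@3 c4@4 c3@6, authorship .......
After op 5 (insert('a')): buffer="nqajataltam" (len 11), cursors c1@3 c2@5 c4@7 c3@10, authorship ..1.2.4..3.
After op 6 (insert('l')): buffer="nqaljaltalltalm" (len 15), cursors c1@4 c2@7 c4@10 c3@14, authorship ..11.22.44..33.
After op 7 (delete): buffer="nqajataltam" (len 11), cursors c1@3 c2@5 c4@7 c3@10, authorship ..1.2.4..3.
Authorship (.=original, N=cursor N): . . 1 . 2 . 4 . . 3 .
Index 2: author = 1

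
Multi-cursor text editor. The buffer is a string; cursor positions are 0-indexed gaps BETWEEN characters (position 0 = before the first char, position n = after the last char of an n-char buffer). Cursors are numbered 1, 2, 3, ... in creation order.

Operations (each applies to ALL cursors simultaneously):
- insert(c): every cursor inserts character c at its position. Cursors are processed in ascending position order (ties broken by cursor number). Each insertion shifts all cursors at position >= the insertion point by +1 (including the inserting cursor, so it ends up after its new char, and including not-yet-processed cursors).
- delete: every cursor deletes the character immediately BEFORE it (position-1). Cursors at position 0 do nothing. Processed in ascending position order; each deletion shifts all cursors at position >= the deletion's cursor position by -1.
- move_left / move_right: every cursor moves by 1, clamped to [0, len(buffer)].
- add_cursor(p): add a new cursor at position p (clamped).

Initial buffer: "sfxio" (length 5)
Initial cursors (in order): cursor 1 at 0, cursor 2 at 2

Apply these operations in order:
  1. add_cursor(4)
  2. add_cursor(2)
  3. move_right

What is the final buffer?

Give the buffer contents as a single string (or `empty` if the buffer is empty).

Answer: sfxio

Derivation:
After op 1 (add_cursor(4)): buffer="sfxio" (len 5), cursors c1@0 c2@2 c3@4, authorship .....
After op 2 (add_cursor(2)): buffer="sfxio" (len 5), cursors c1@0 c2@2 c4@2 c3@4, authorship .....
After op 3 (move_right): buffer="sfxio" (len 5), cursors c1@1 c2@3 c4@3 c3@5, authorship .....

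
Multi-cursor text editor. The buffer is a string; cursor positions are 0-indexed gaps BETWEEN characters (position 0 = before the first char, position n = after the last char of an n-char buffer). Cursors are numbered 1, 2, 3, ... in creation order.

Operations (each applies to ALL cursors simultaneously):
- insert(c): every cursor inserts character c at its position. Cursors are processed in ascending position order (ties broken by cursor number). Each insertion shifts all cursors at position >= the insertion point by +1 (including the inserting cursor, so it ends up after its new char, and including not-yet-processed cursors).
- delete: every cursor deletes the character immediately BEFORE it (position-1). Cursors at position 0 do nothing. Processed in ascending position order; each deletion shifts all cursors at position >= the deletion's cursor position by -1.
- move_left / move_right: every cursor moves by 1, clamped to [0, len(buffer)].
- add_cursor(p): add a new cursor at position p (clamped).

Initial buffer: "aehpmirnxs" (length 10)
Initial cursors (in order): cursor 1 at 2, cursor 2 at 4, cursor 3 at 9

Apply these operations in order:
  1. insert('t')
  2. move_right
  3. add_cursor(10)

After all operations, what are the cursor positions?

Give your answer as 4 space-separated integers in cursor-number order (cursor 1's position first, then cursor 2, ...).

Answer: 4 7 13 10

Derivation:
After op 1 (insert('t')): buffer="aethptmirnxts" (len 13), cursors c1@3 c2@6 c3@12, authorship ..1..2.....3.
After op 2 (move_right): buffer="aethptmirnxts" (len 13), cursors c1@4 c2@7 c3@13, authorship ..1..2.....3.
After op 3 (add_cursor(10)): buffer="aethptmirnxts" (len 13), cursors c1@4 c2@7 c4@10 c3@13, authorship ..1..2.....3.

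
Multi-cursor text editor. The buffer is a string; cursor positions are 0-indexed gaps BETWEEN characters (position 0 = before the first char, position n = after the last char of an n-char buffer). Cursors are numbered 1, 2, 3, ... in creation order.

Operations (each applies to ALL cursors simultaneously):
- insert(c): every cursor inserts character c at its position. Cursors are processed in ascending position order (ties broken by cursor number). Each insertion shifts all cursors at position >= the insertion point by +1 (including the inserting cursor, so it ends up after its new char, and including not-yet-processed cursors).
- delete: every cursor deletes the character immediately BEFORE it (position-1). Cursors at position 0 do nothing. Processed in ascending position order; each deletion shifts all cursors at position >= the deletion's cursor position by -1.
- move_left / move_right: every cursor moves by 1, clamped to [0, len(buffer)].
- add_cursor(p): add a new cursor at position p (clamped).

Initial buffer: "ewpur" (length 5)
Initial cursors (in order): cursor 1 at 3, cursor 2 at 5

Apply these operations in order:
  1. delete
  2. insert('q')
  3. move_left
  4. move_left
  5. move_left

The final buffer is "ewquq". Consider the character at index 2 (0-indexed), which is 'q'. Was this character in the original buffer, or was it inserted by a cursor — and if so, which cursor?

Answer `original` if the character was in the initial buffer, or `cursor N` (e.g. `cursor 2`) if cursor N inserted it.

After op 1 (delete): buffer="ewu" (len 3), cursors c1@2 c2@3, authorship ...
After op 2 (insert('q')): buffer="ewquq" (len 5), cursors c1@3 c2@5, authorship ..1.2
After op 3 (move_left): buffer="ewquq" (len 5), cursors c1@2 c2@4, authorship ..1.2
After op 4 (move_left): buffer="ewquq" (len 5), cursors c1@1 c2@3, authorship ..1.2
After op 5 (move_left): buffer="ewquq" (len 5), cursors c1@0 c2@2, authorship ..1.2
Authorship (.=original, N=cursor N): . . 1 . 2
Index 2: author = 1

Answer: cursor 1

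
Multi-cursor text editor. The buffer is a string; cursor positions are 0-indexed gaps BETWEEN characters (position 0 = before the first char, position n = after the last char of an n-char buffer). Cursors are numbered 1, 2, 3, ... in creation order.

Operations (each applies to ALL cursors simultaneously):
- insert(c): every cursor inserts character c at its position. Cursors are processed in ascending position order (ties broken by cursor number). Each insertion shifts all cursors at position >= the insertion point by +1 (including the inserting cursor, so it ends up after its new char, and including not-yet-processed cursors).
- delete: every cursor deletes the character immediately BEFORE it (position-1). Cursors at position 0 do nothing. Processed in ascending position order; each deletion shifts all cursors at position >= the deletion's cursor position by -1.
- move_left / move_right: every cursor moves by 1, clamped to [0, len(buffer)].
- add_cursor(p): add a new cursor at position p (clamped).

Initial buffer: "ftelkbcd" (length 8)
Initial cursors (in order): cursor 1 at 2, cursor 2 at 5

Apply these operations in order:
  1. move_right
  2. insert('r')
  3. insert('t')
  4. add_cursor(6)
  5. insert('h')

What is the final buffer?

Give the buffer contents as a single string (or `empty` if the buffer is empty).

Answer: fterthlhkbrthcd

Derivation:
After op 1 (move_right): buffer="ftelkbcd" (len 8), cursors c1@3 c2@6, authorship ........
After op 2 (insert('r')): buffer="fterlkbrcd" (len 10), cursors c1@4 c2@8, authorship ...1...2..
After op 3 (insert('t')): buffer="ftertlkbrtcd" (len 12), cursors c1@5 c2@10, authorship ...11...22..
After op 4 (add_cursor(6)): buffer="ftertlkbrtcd" (len 12), cursors c1@5 c3@6 c2@10, authorship ...11...22..
After op 5 (insert('h')): buffer="fterthlhkbrthcd" (len 15), cursors c1@6 c3@8 c2@13, authorship ...111.3..222..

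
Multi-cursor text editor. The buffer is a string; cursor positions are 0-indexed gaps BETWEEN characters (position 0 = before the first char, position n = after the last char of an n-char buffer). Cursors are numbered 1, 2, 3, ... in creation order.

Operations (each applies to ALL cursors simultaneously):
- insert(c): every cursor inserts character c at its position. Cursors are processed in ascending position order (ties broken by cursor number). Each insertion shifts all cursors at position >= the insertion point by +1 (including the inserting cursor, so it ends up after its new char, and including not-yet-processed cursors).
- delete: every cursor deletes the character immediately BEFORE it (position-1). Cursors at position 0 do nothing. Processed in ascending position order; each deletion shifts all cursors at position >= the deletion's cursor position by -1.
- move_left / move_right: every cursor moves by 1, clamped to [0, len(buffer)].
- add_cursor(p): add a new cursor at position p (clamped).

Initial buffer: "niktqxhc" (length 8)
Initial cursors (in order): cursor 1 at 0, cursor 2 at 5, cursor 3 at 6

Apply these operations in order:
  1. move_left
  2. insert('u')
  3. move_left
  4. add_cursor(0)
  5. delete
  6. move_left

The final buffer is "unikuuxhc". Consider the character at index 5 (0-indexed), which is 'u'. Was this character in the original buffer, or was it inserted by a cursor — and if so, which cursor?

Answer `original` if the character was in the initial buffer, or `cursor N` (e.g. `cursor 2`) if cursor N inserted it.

Answer: cursor 3

Derivation:
After op 1 (move_left): buffer="niktqxhc" (len 8), cursors c1@0 c2@4 c3@5, authorship ........
After op 2 (insert('u')): buffer="uniktuquxhc" (len 11), cursors c1@1 c2@6 c3@8, authorship 1....2.3...
After op 3 (move_left): buffer="uniktuquxhc" (len 11), cursors c1@0 c2@5 c3@7, authorship 1....2.3...
After op 4 (add_cursor(0)): buffer="uniktuquxhc" (len 11), cursors c1@0 c4@0 c2@5 c3@7, authorship 1....2.3...
After op 5 (delete): buffer="unikuuxhc" (len 9), cursors c1@0 c4@0 c2@4 c3@5, authorship 1...23...
After op 6 (move_left): buffer="unikuuxhc" (len 9), cursors c1@0 c4@0 c2@3 c3@4, authorship 1...23...
Authorship (.=original, N=cursor N): 1 . . . 2 3 . . .
Index 5: author = 3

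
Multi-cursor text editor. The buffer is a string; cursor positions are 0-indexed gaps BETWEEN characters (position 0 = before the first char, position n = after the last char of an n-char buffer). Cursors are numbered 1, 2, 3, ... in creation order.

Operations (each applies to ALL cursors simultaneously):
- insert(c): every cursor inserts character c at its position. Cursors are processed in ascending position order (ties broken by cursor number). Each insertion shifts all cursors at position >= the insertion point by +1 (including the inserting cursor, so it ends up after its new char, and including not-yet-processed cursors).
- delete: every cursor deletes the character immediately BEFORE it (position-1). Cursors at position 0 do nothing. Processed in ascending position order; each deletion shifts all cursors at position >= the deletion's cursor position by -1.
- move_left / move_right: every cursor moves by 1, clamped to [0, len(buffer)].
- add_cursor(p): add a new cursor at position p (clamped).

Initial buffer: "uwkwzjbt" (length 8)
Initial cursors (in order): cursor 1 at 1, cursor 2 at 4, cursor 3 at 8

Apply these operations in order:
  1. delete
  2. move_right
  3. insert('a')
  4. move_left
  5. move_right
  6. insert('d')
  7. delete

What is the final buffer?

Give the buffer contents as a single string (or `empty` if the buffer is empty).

After op 1 (delete): buffer="wkzjb" (len 5), cursors c1@0 c2@2 c3@5, authorship .....
After op 2 (move_right): buffer="wkzjb" (len 5), cursors c1@1 c2@3 c3@5, authorship .....
After op 3 (insert('a')): buffer="wakzajba" (len 8), cursors c1@2 c2@5 c3@8, authorship .1..2..3
After op 4 (move_left): buffer="wakzajba" (len 8), cursors c1@1 c2@4 c3@7, authorship .1..2..3
After op 5 (move_right): buffer="wakzajba" (len 8), cursors c1@2 c2@5 c3@8, authorship .1..2..3
After op 6 (insert('d')): buffer="wadkzadjbad" (len 11), cursors c1@3 c2@7 c3@11, authorship .11..22..33
After op 7 (delete): buffer="wakzajba" (len 8), cursors c1@2 c2@5 c3@8, authorship .1..2..3

Answer: wakzajba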